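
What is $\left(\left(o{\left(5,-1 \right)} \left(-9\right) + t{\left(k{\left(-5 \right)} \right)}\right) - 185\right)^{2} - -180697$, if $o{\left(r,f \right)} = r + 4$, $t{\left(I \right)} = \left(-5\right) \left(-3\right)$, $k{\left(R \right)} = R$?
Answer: $243698$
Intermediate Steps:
$t{\left(I \right)} = 15$
$o{\left(r,f \right)} = 4 + r$
$\left(\left(o{\left(5,-1 \right)} \left(-9\right) + t{\left(k{\left(-5 \right)} \right)}\right) - 185\right)^{2} - -180697 = \left(\left(\left(4 + 5\right) \left(-9\right) + 15\right) - 185\right)^{2} - -180697 = \left(\left(9 \left(-9\right) + 15\right) - 185\right)^{2} + 180697 = \left(\left(-81 + 15\right) - 185\right)^{2} + 180697 = \left(-66 - 185\right)^{2} + 180697 = \left(-251\right)^{2} + 180697 = 63001 + 180697 = 243698$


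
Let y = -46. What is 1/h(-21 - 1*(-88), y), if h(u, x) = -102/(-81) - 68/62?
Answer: 837/136 ≈ 6.1544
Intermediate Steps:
h(u, x) = 136/837 (h(u, x) = -102*(-1/81) - 68*1/62 = 34/27 - 34/31 = 136/837)
1/h(-21 - 1*(-88), y) = 1/(136/837) = 837/136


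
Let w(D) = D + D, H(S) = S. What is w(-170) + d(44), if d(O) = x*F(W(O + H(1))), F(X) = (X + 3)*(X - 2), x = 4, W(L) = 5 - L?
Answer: 5876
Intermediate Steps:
F(X) = (-2 + X)*(3 + X) (F(X) = (3 + X)*(-2 + X) = (-2 + X)*(3 + X))
w(D) = 2*D
d(O) = -8 - 4*O + 4*(4 - O)**2 (d(O) = 4*(-6 + (5 - (O + 1)) + (5 - (O + 1))**2) = 4*(-6 + (5 - (1 + O)) + (5 - (1 + O))**2) = 4*(-6 + (5 + (-1 - O)) + (5 + (-1 - O))**2) = 4*(-6 + (4 - O) + (4 - O)**2) = 4*(-2 + (4 - O)**2 - O) = -8 - 4*O + 4*(4 - O)**2)
w(-170) + d(44) = 2*(-170) + (-8 - 4*44 + 4*(-4 + 44)**2) = -340 + (-8 - 176 + 4*40**2) = -340 + (-8 - 176 + 4*1600) = -340 + (-8 - 176 + 6400) = -340 + 6216 = 5876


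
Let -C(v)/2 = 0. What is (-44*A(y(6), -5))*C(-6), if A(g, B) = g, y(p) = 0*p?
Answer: 0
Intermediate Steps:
y(p) = 0
C(v) = 0 (C(v) = -2*0 = 0)
(-44*A(y(6), -5))*C(-6) = -44*0*0 = 0*0 = 0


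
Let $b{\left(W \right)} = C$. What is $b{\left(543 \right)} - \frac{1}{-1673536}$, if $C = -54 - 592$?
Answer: $- \frac{1081104255}{1673536} \approx -646.0$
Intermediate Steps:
$C = -646$ ($C = -54 - 592 = -646$)
$b{\left(W \right)} = -646$
$b{\left(543 \right)} - \frac{1}{-1673536} = -646 - \frac{1}{-1673536} = -646 - - \frac{1}{1673536} = -646 + \frac{1}{1673536} = - \frac{1081104255}{1673536}$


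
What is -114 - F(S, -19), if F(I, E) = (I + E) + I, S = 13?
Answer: -121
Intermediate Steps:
F(I, E) = E + 2*I (F(I, E) = (E + I) + I = E + 2*I)
-114 - F(S, -19) = -114 - (-19 + 2*13) = -114 - (-19 + 26) = -114 - 1*7 = -114 - 7 = -121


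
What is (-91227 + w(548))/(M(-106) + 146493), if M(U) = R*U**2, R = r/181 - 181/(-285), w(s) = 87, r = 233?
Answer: -4701456900/8671070581 ≈ -0.54220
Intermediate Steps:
R = 99166/51585 (R = 233/181 - 181/(-285) = 233*(1/181) - 181*(-1/285) = 233/181 + 181/285 = 99166/51585 ≈ 1.9224)
M(U) = 99166*U**2/51585
(-91227 + w(548))/(M(-106) + 146493) = (-91227 + 87)/((99166/51585)*(-106)**2 + 146493) = -91140/((99166/51585)*11236 + 146493) = -91140/(1114229176/51585 + 146493) = -91140/8671070581/51585 = -91140*51585/8671070581 = -4701456900/8671070581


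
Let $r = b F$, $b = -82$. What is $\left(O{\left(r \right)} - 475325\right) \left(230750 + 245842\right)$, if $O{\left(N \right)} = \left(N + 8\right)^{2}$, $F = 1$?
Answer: $-223926274608$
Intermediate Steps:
$r = -82$ ($r = \left(-82\right) 1 = -82$)
$O{\left(N \right)} = \left(8 + N\right)^{2}$
$\left(O{\left(r \right)} - 475325\right) \left(230750 + 245842\right) = \left(\left(8 - 82\right)^{2} - 475325\right) \left(230750 + 245842\right) = \left(\left(-74\right)^{2} - 475325\right) 476592 = \left(5476 - 475325\right) 476592 = \left(-469849\right) 476592 = -223926274608$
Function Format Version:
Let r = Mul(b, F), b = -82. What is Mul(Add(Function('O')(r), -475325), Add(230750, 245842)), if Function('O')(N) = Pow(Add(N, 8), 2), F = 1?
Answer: -223926274608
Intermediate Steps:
r = -82 (r = Mul(-82, 1) = -82)
Function('O')(N) = Pow(Add(8, N), 2)
Mul(Add(Function('O')(r), -475325), Add(230750, 245842)) = Mul(Add(Pow(Add(8, -82), 2), -475325), Add(230750, 245842)) = Mul(Add(Pow(-74, 2), -475325), 476592) = Mul(Add(5476, -475325), 476592) = Mul(-469849, 476592) = -223926274608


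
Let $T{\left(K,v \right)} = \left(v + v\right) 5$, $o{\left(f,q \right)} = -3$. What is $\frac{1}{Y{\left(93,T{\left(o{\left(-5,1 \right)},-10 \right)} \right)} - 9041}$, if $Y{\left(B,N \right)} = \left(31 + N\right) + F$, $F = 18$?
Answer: $- \frac{1}{9092} \approx -0.00010999$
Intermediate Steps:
$T{\left(K,v \right)} = 10 v$ ($T{\left(K,v \right)} = 2 v 5 = 10 v$)
$Y{\left(B,N \right)} = 49 + N$ ($Y{\left(B,N \right)} = \left(31 + N\right) + 18 = 49 + N$)
$\frac{1}{Y{\left(93,T{\left(o{\left(-5,1 \right)},-10 \right)} \right)} - 9041} = \frac{1}{\left(49 + 10 \left(-10\right)\right) - 9041} = \frac{1}{\left(49 - 100\right) - 9041} = \frac{1}{-51 - 9041} = \frac{1}{-9092} = - \frac{1}{9092}$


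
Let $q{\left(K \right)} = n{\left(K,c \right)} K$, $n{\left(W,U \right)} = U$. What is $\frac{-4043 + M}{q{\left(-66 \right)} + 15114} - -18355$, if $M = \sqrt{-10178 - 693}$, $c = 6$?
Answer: $\frac{270144847}{14718} + \frac{i \sqrt{10871}}{14718} \approx 18355.0 + 0.0070841 i$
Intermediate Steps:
$q{\left(K \right)} = 6 K$
$M = i \sqrt{10871}$ ($M = \sqrt{-10178 - 693} = \sqrt{-10871} = i \sqrt{10871} \approx 104.26 i$)
$\frac{-4043 + M}{q{\left(-66 \right)} + 15114} - -18355 = \frac{-4043 + i \sqrt{10871}}{6 \left(-66\right) + 15114} - -18355 = \frac{-4043 + i \sqrt{10871}}{-396 + 15114} + 18355 = \frac{-4043 + i \sqrt{10871}}{14718} + 18355 = \left(-4043 + i \sqrt{10871}\right) \frac{1}{14718} + 18355 = \left(- \frac{4043}{14718} + \frac{i \sqrt{10871}}{14718}\right) + 18355 = \frac{270144847}{14718} + \frac{i \sqrt{10871}}{14718}$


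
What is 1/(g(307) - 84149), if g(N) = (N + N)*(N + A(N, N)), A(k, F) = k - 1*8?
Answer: 1/287935 ≈ 3.4730e-6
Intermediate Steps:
A(k, F) = -8 + k (A(k, F) = k - 8 = -8 + k)
g(N) = 2*N*(-8 + 2*N) (g(N) = (N + N)*(N + (-8 + N)) = (2*N)*(-8 + 2*N) = 2*N*(-8 + 2*N))
1/(g(307) - 84149) = 1/(4*307*(-4 + 307) - 84149) = 1/(4*307*303 - 84149) = 1/(372084 - 84149) = 1/287935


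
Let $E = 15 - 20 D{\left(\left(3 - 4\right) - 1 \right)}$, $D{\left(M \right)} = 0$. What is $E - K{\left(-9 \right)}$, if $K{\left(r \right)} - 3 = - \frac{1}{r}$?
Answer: $\frac{107}{9} \approx 11.889$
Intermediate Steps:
$K{\left(r \right)} = 3 - \frac{1}{r}$
$E = 15$ ($E = 15 - 0 = 15 + 0 = 15$)
$E - K{\left(-9 \right)} = 15 - \left(3 - \frac{1}{-9}\right) = 15 - \left(3 - - \frac{1}{9}\right) = 15 - \left(3 + \frac{1}{9}\right) = 15 - \frac{28}{9} = \frac{107}{9}$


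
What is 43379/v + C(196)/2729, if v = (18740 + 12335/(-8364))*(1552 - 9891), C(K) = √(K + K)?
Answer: -362821956/1306963339475 + 14*√2/2729 ≈ 0.0069774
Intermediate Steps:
C(K) = √2*√K (C(K) = √(2*K) = √2*√K)
v = -1306963339475/8364 (v = (18740 + 12335*(-1/8364))*(-8339) = (18740 - 12335/8364)*(-8339) = (156729025/8364)*(-8339) = -1306963339475/8364 ≈ -1.5626e+8)
43379/v + C(196)/2729 = 43379/(-1306963339475/8364) + (√2*√196)/2729 = 43379*(-8364/1306963339475) + (√2*14)*(1/2729) = -362821956/1306963339475 + (14*√2)*(1/2729) = -362821956/1306963339475 + 14*√2/2729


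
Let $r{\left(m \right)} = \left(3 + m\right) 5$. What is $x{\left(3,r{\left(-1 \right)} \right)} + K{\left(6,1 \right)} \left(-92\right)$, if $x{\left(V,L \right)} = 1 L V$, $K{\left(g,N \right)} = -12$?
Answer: $1134$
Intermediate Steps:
$r{\left(m \right)} = 15 + 5 m$
$x{\left(V,L \right)} = L V$
$x{\left(3,r{\left(-1 \right)} \right)} + K{\left(6,1 \right)} \left(-92\right) = \left(15 + 5 \left(-1\right)\right) 3 - -1104 = \left(15 - 5\right) 3 + 1104 = 10 \cdot 3 + 1104 = 30 + 1104 = 1134$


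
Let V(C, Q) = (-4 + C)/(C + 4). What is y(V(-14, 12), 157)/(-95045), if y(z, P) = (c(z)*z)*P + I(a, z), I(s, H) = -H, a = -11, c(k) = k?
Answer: -12672/2376125 ≈ -0.0053331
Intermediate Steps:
V(C, Q) = (-4 + C)/(4 + C)
y(z, P) = -z + P*z**2 (y(z, P) = (z*z)*P - z = z**2*P - z = P*z**2 - z = -z + P*z**2)
y(V(-14, 12), 157)/(-95045) = (((-4 - 14)/(4 - 14))*(-1 + 157*((-4 - 14)/(4 - 14))))/(-95045) = ((-18/(-10))*(-1 + 157*(-18/(-10))))*(-1/95045) = ((-1/10*(-18))*(-1 + 157*(-1/10*(-18))))*(-1/95045) = (9*(-1 + 157*(9/5))/5)*(-1/95045) = (9*(-1 + 1413/5)/5)*(-1/95045) = ((9/5)*(1408/5))*(-1/95045) = (12672/25)*(-1/95045) = -12672/2376125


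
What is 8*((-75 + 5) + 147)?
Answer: 616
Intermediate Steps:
8*((-75 + 5) + 147) = 8*(-70 + 147) = 8*77 = 616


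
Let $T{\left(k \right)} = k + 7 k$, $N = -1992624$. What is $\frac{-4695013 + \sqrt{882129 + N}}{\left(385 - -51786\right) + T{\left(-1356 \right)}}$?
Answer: $- \frac{4695013}{41323} + \frac{i \sqrt{1110495}}{41323} \approx -113.62 + 0.025502 i$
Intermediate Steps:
$T{\left(k \right)} = 8 k$
$\frac{-4695013 + \sqrt{882129 + N}}{\left(385 - -51786\right) + T{\left(-1356 \right)}} = \frac{-4695013 + \sqrt{882129 - 1992624}}{\left(385 - -51786\right) + 8 \left(-1356\right)} = \frac{-4695013 + \sqrt{-1110495}}{\left(385 + 51786\right) - 10848} = \frac{-4695013 + i \sqrt{1110495}}{52171 - 10848} = \frac{-4695013 + i \sqrt{1110495}}{41323} = \left(-4695013 + i \sqrt{1110495}\right) \frac{1}{41323} = - \frac{4695013}{41323} + \frac{i \sqrt{1110495}}{41323}$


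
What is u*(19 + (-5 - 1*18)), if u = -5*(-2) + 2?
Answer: -48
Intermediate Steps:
u = 12 (u = 10 + 2 = 12)
u*(19 + (-5 - 1*18)) = 12*(19 + (-5 - 1*18)) = 12*(19 + (-5 - 18)) = 12*(19 - 23) = 12*(-4) = -48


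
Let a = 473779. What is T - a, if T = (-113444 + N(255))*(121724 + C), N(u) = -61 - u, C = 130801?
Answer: -28727717779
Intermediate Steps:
T = -28727244000 (T = (-113444 + (-61 - 1*255))*(121724 + 130801) = (-113444 + (-61 - 255))*252525 = (-113444 - 316)*252525 = -113760*252525 = -28727244000)
T - a = -28727244000 - 1*473779 = -28727244000 - 473779 = -28727717779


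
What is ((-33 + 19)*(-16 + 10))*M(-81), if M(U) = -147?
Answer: -12348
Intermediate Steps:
((-33 + 19)*(-16 + 10))*M(-81) = ((-33 + 19)*(-16 + 10))*(-147) = -14*(-6)*(-147) = 84*(-147) = -12348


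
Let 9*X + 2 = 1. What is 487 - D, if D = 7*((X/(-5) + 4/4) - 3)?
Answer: 22538/45 ≈ 500.84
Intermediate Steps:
X = -1/9 (X = -2/9 + (1/9)*1 = -2/9 + 1/9 = -1/9 ≈ -0.11111)
D = -623/45 (D = 7*((-1/9/(-5) + 4/4) - 3) = 7*((-1/9*(-1/5) + 4*(1/4)) - 3) = 7*((1/45 + 1) - 3) = 7*(46/45 - 3) = 7*(-89/45) = -623/45 ≈ -13.844)
487 - D = 487 - 1*(-623/45) = 487 + 623/45 = 22538/45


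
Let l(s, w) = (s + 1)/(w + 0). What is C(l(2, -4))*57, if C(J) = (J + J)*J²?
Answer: -1539/32 ≈ -48.094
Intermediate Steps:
l(s, w) = (1 + s)/w
C(J) = 2*J³ (C(J) = (2*J)*J² = 2*J³)
C(l(2, -4))*57 = (2*((1 + 2)/(-4))³)*57 = (2*(-¼*3)³)*57 = (2*(-¾)³)*57 = (2*(-27/64))*57 = -27/32*57 = -1539/32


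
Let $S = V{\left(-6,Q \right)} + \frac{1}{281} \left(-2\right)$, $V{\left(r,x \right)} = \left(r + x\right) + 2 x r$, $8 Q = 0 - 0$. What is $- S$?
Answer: $\frac{1688}{281} \approx 6.0071$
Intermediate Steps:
$Q = 0$ ($Q = \frac{0 - 0}{8} = \frac{0 + 0}{8} = \frac{1}{8} \cdot 0 = 0$)
$V{\left(r,x \right)} = r + x + 2 r x$ ($V{\left(r,x \right)} = \left(r + x\right) + 2 r x = r + x + 2 r x$)
$S = - \frac{1688}{281}$ ($S = \left(-6 + 0 + 2 \left(-6\right) 0\right) + \frac{1}{281} \left(-2\right) = \left(-6 + 0 + 0\right) + \frac{1}{281} \left(-2\right) = -6 - \frac{2}{281} = - \frac{1688}{281} \approx -6.0071$)
$- S = \left(-1\right) \left(- \frac{1688}{281}\right) = \frac{1688}{281}$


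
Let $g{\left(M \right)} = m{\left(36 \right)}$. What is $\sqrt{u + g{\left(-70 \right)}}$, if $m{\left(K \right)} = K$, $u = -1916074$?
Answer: $23 i \sqrt{3622} \approx 1384.2 i$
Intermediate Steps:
$g{\left(M \right)} = 36$
$\sqrt{u + g{\left(-70 \right)}} = \sqrt{-1916074 + 36} = \sqrt{-1916038} = 23 i \sqrt{3622}$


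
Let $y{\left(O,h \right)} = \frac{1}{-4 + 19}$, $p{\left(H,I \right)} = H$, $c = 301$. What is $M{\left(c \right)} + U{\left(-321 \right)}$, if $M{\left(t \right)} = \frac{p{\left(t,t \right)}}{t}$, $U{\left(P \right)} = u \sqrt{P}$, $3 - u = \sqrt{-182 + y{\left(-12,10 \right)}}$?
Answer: $1 + \frac{\sqrt{1460015}}{5} + 3 i \sqrt{321} \approx 242.66 + 53.749 i$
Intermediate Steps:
$y{\left(O,h \right)} = \frac{1}{15}$
$u = 3 - \frac{i \sqrt{40935}}{15}$ ($u = 3 - \sqrt{-182 + \frac{1}{15}} = 3 - \sqrt{- \frac{2729}{15}} = 3 - \frac{i \sqrt{40935}}{15} \approx 3.0 - 13.488 i$)
$U{\left(P \right)} = \sqrt{P} \left(3 - \frac{i \sqrt{40935}}{15}\right)$ ($U{\left(P \right)} = \left(3 - \frac{i \sqrt{40935}}{15}\right) \sqrt{P} = \sqrt{P} \left(3 - \frac{i \sqrt{40935}}{15}\right)$)
$M{\left(t \right)} = 1$ ($M{\left(t \right)} = \frac{t}{t} = 1$)
$M{\left(c \right)} + U{\left(-321 \right)} = 1 + \frac{\sqrt{-321} \left(45 - i \sqrt{40935}\right)}{15} = 1 + \frac{i \sqrt{321} \left(45 - i \sqrt{40935}\right)}{15}$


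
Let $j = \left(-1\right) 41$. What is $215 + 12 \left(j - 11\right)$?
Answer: $-409$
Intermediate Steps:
$j = -41$
$215 + 12 \left(j - 11\right) = 215 + 12 \left(-41 - 11\right) = 215 + 12 \left(-52\right) = 215 - 624 = -409$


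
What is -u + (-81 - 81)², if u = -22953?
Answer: 49197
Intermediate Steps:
-u + (-81 - 81)² = -1*(-22953) + (-81 - 81)² = 22953 + (-162)² = 22953 + 26244 = 49197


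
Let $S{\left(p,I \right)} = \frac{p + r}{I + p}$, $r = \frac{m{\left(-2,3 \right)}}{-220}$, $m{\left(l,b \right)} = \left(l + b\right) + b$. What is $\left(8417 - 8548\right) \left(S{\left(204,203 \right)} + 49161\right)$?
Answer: $- \frac{144162906724}{22385} \approx -6.4402 \cdot 10^{6}$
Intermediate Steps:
$m{\left(l,b \right)} = l + 2 b$ ($m{\left(l,b \right)} = \left(b + l\right) + b = l + 2 b$)
$r = - \frac{1}{55}$ ($r = \frac{-2 + 2 \cdot 3}{-220} = \left(-2 + 6\right) \left(- \frac{1}{220}\right) = 4 \left(- \frac{1}{220}\right) = - \frac{1}{55} \approx -0.018182$)
$S{\left(p,I \right)} = \frac{- \frac{1}{55} + p}{I + p}$ ($S{\left(p,I \right)} = \frac{p - \frac{1}{55}}{I + p} = \frac{- \frac{1}{55} + p}{I + p}$)
$\left(8417 - 8548\right) \left(S{\left(204,203 \right)} + 49161\right) = \left(8417 - 8548\right) \left(\frac{- \frac{1}{55} + 204}{203 + 204} + 49161\right) = - 131 \left(\frac{1}{407} \cdot \frac{11219}{55} + 49161\right) = - 131 \left(\frac{11219}{22385} + 49161\right) = \left(-131\right) \frac{1100480204}{22385} = - \frac{144162906724}{22385}$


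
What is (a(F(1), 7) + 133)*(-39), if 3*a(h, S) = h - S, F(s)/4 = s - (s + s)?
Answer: -5044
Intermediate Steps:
F(s) = -4*s (F(s) = 4*(s - (s + s)) = 4*(s - 2*s) = 4*(-s) = -4*s)
a(h, S) = -S/3 + h/3 (a(h, S) = (h - S)/3 = -S/3 + h/3)
(a(F(1), 7) + 133)*(-39) = ((-1/3*7 + (-4*1)/3) + 133)*(-39) = ((-7/3 + (1/3)*(-4)) + 133)*(-39) = ((-7/3 - 4/3) + 133)*(-39) = (-11/3 + 133)*(-39) = (388/3)*(-39) = -5044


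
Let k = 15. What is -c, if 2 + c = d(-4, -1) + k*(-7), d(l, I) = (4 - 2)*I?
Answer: 109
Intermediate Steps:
d(l, I) = 2*I
c = -109 (c = -2 + (2*(-1) + 15*(-7)) = -2 + (-2 - 105) = -2 - 107 = -109)
-c = -1*(-109) = 109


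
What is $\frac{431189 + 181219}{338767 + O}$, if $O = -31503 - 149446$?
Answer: $\frac{102068}{26303} \approx 3.8805$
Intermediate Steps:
$O = -180949$
$\frac{431189 + 181219}{338767 + O} = \frac{431189 + 181219}{338767 - 180949} = \frac{612408}{157818} = 612408 \cdot \frac{1}{157818} = \frac{102068}{26303}$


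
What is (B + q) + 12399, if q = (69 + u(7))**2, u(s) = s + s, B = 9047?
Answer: 28335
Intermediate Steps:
u(s) = 2*s
q = 6889 (q = (69 + 2*7)**2 = (69 + 14)**2 = 83**2 = 6889)
(B + q) + 12399 = (9047 + 6889) + 12399 = 15936 + 12399 = 28335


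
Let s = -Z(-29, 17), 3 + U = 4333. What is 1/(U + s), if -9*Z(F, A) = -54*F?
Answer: 1/4504 ≈ 0.00022202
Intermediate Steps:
U = 4330 (U = -3 + 4333 = 4330)
Z(F, A) = 6*F (Z(F, A) = -(-6)*F = 6*F)
s = 174 (s = -6*(-29) = -1*(-174) = 174)
1/(U + s) = 1/(4330 + 174) = 1/4504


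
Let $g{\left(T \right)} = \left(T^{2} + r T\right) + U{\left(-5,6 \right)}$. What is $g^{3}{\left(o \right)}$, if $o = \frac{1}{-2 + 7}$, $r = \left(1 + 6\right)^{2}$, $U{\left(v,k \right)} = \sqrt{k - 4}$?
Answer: $\frac{15809436}{15625} + \frac{182798 \sqrt{2}}{625} \approx 1425.4$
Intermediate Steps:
$U{\left(v,k \right)} = \sqrt{-4 + k}$
$r = 49$ ($r = 7^{2} = 49$)
$o = \frac{1}{5} \approx 0.2$
$g{\left(T \right)} = \sqrt{2} + T^{2} + 49 T$ ($g{\left(T \right)} = \left(T^{2} + 49 T\right) + \sqrt{-4 + 6} = \left(T^{2} + 49 T\right) + \sqrt{2} = \sqrt{2} + T^{2} + 49 T$)
$g^{3}{\left(o \right)} = \left(\sqrt{2} + \left(\frac{1}{5}\right)^{2} + 49 \cdot \frac{1}{5}\right)^{3} = \left(\sqrt{2} + \frac{1}{25} + \frac{49}{5}\right)^{3} = \left(\frac{246}{25} + \sqrt{2}\right)^{3}$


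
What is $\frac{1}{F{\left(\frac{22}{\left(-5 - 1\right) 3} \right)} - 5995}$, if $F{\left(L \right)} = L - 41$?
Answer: $- \frac{9}{54335} \approx -0.00016564$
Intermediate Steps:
$F{\left(L \right)} = -41 + L$ ($F{\left(L \right)} = L - 41 = -41 + L$)
$\frac{1}{F{\left(\frac{22}{\left(-5 - 1\right) 3} \right)} - 5995} = \frac{1}{\left(-41 + \frac{22}{\left(-5 - 1\right) 3}\right) - 5995} = \frac{1}{\left(-41 + \frac{22}{\left(-6\right) 3}\right) - 5995} = \frac{1}{\left(-41 + \frac{22}{-18}\right) - 5995} = \frac{1}{\left(-41 + 22 \left(- \frac{1}{18}\right)\right) - 5995} = \frac{1}{\left(-41 - \frac{11}{9}\right) - 5995} = \frac{1}{- \frac{380}{9} - 5995} = \frac{1}{- \frac{54335}{9}} = - \frac{9}{54335}$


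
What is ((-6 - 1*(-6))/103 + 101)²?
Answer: 10201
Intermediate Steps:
((-6 - 1*(-6))/103 + 101)² = ((-6 + 6)*(1/103) + 101)² = (0*(1/103) + 101)² = (0 + 101)² = 101² = 10201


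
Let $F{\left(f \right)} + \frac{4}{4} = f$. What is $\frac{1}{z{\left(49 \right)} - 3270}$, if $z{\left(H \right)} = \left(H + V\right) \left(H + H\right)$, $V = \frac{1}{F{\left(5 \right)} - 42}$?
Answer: $\frac{19}{29059} \approx 0.00065384$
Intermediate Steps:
$F{\left(f \right)} = -1 + f$
$V = - \frac{1}{38}$ ($V = \frac{1}{\left(-1 + 5\right) - 42} = \frac{1}{4 - 42} = \frac{1}{-38} = - \frac{1}{38} \approx -0.026316$)
$z{\left(H \right)} = 2 H \left(- \frac{1}{38} + H\right)$ ($z{\left(H \right)} = \left(H - \frac{1}{38}\right) \left(H + H\right) = \left(- \frac{1}{38} + H\right) 2 H = 2 H \left(- \frac{1}{38} + H\right)$)
$\frac{1}{z{\left(49 \right)} - 3270} = \frac{1}{\frac{1}{19} \cdot 49 \left(-1 + 38 \cdot 49\right) - 3270} = \frac{1}{\frac{1}{19} \cdot 49 \left(-1 + 1862\right) + \left(-4861 + 1591\right)} = \frac{1}{\frac{1}{19} \cdot 49 \cdot 1861 - 3270} = \frac{1}{\frac{91189}{19} - 3270} = \frac{1}{\frac{29059}{19}} = \frac{19}{29059}$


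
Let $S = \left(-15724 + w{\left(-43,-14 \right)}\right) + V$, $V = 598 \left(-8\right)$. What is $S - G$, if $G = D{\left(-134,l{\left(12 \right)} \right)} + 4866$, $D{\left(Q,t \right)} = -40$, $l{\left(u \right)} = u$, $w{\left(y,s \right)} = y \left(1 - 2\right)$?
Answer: $-25291$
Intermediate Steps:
$w{\left(y,s \right)} = - y$ ($w{\left(y,s \right)} = y \left(-1\right) = - y$)
$V = -4784$
$G = 4826$ ($G = -40 + 4866 = 4826$)
$S = -20465$ ($S = \left(-15724 - -43\right) - 4784 = \left(-15724 + 43\right) - 4784 = -15681 - 4784 = -20465$)
$S - G = -20465 - 4826 = -25291$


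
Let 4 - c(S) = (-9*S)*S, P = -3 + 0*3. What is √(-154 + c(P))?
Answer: I*√69 ≈ 8.3066*I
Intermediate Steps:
P = -3 (P = -3 + 0 = -3)
c(S) = 4 + 9*S² (c(S) = 4 - (-9*S)*S = 4 - (-9)*S² = 4 + 9*S²)
√(-154 + c(P)) = √(-154 + (4 + 9*(-3)²)) = √(-154 + (4 + 9*9)) = √(-154 + (4 + 81)) = √(-154 + 85) = √(-69) = I*√69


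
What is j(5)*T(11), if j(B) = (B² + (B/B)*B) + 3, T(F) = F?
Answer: 363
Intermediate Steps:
j(B) = 3 + B + B² (j(B) = (B² + 1*B) + 3 = (B² + B) + 3 = (B + B²) + 3 = 3 + B + B²)
j(5)*T(11) = (3 + 5 + 5²)*11 = (3 + 5 + 25)*11 = 33*11 = 363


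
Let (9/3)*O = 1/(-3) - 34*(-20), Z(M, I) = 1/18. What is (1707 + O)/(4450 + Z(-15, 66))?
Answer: 4972/11443 ≈ 0.43450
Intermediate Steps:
Z(M, I) = 1/18
O = 2039/9 (O = (1/(-3) - 34*(-20))/3 = (-⅓ + 680)/3 = (⅓)*(2039/3) = 2039/9 ≈ 226.56)
(1707 + O)/(4450 + Z(-15, 66)) = (1707 + 2039/9)/(4450 + 1/18) = 17402/(9*(80101/18)) = (17402/9)*(18/80101) = 4972/11443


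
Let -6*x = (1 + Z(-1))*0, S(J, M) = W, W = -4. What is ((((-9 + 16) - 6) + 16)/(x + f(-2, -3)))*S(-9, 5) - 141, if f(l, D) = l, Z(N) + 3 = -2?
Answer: -107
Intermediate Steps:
Z(N) = -5 (Z(N) = -3 - 2 = -5)
S(J, M) = -4
x = 0 (x = -(1 - 5)*0/6 = -(-2)*0/3 = -⅙*0 = 0)
((((-9 + 16) - 6) + 16)/(x + f(-2, -3)))*S(-9, 5) - 141 = ((((-9 + 16) - 6) + 16)/(0 - 2))*(-4) - 141 = (((7 - 6) + 16)/(-2))*(-4) - 141 = ((1 + 16)*(-½))*(-4) - 141 = (17*(-½))*(-4) - 141 = -17/2*(-4) - 141 = 34 - 141 = -107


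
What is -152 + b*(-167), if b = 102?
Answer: -17186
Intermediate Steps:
-152 + b*(-167) = -152 + 102*(-167) = -152 - 17034 = -17186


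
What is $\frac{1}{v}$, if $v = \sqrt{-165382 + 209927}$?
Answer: $\frac{\sqrt{44545}}{44545} \approx 0.0047381$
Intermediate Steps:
$v = \sqrt{44545} \approx 211.06$
$\frac{1}{v} = \frac{1}{\sqrt{44545}} = \frac{\sqrt{44545}}{44545}$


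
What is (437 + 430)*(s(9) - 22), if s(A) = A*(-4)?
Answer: -50286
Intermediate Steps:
s(A) = -4*A
(437 + 430)*(s(9) - 22) = (437 + 430)*(-4*9 - 22) = 867*(-36 - 22) = 867*(-58) = -50286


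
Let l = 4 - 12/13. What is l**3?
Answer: 64000/2197 ≈ 29.131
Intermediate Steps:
l = 40/13 (l = 4 - 12/13 = 40/13 ≈ 3.0769)
l**3 = (40/13)**3 = 64000/2197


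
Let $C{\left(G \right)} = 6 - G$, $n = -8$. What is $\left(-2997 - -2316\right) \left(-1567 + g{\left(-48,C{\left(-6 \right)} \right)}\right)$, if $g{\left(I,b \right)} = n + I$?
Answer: $1105263$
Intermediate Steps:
$g{\left(I,b \right)} = -8 + I$
$\left(-2997 - -2316\right) \left(-1567 + g{\left(-48,C{\left(-6 \right)} \right)}\right) = \left(-2997 - -2316\right) \left(-1567 - 56\right) = \left(-2997 + 2316\right) \left(-1567 - 56\right) = \left(-681\right) \left(-1623\right) = 1105263$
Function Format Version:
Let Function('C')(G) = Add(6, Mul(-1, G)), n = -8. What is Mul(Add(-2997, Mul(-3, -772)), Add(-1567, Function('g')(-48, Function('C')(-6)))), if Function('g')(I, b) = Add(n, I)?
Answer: 1105263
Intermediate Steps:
Function('g')(I, b) = Add(-8, I)
Mul(Add(-2997, Mul(-3, -772)), Add(-1567, Function('g')(-48, Function('C')(-6)))) = Mul(Add(-2997, Mul(-3, -772)), Add(-1567, Add(-8, -48))) = Mul(Add(-2997, 2316), Add(-1567, -56)) = Mul(-681, -1623) = 1105263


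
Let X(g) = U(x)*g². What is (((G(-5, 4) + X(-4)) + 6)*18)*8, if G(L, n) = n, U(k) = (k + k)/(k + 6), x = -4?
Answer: -7776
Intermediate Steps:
U(k) = 2*k/(6 + k) (U(k) = (2*k)/(6 + k) = 2*k/(6 + k))
X(g) = -4*g² (X(g) = (2*(-4)/(6 - 4))*g² = (2*(-4)/2)*g² = (2*(-4)*(½))*g² = -4*g²)
(((G(-5, 4) + X(-4)) + 6)*18)*8 = (((4 - 4*(-4)²) + 6)*18)*8 = (((4 - 4*16) + 6)*18)*8 = (((4 - 64) + 6)*18)*8 = ((-60 + 6)*18)*8 = -54*18*8 = -972*8 = -7776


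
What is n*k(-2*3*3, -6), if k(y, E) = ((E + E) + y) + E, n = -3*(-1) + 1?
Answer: -144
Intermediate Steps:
n = 4 (n = 3 + 1 = 4)
k(y, E) = y + 3*E (k(y, E) = (2*E + y) + E = (y + 2*E) + E = y + 3*E)
n*k(-2*3*3, -6) = 4*(-2*3*3 + 3*(-6)) = 4*(-6*3 - 18) = 4*(-18 - 18) = 4*(-36) = -144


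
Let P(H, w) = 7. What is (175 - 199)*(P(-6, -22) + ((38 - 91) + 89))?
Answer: -1032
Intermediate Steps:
(175 - 199)*(P(-6, -22) + ((38 - 91) + 89)) = (175 - 199)*(7 + ((38 - 91) + 89)) = -24*(7 + (-53 + 89)) = -24*(7 + 36) = -24*43 = -1032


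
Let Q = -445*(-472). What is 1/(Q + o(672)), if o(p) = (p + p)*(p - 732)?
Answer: 1/129400 ≈ 7.7280e-6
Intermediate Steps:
Q = 210040
o(p) = 2*p*(-732 + p) (o(p) = (2*p)*(-732 + p) = 2*p*(-732 + p))
1/(Q + o(672)) = 1/(210040 + 2*672*(-732 + 672)) = 1/(210040 + 2*672*(-60)) = 1/(210040 - 80640) = 1/129400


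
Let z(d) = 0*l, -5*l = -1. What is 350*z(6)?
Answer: 0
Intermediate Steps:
l = ⅕ (l = -⅕*(-1) = ⅕ ≈ 0.20000)
z(d) = 0 (z(d) = 0*(⅕) = 0)
350*z(6) = 350*0 = 0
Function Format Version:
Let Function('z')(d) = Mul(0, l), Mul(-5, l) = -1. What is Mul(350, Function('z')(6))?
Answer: 0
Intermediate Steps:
l = Rational(1, 5) (l = Mul(Rational(-1, 5), -1) = Rational(1, 5) ≈ 0.20000)
Function('z')(d) = 0 (Function('z')(d) = Mul(0, Rational(1, 5)) = 0)
Mul(350, Function('z')(6)) = Mul(350, 0) = 0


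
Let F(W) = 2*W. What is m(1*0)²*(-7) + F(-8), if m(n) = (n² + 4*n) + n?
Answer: -16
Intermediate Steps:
m(n) = n² + 5*n
m(1*0)²*(-7) + F(-8) = ((1*0)*(5 + 1*0))²*(-7) + 2*(-8) = (0*(5 + 0))²*(-7) - 16 = (0*5)²*(-7) - 16 = 0²*(-7) - 16 = 0*(-7) - 16 = 0 - 16 = -16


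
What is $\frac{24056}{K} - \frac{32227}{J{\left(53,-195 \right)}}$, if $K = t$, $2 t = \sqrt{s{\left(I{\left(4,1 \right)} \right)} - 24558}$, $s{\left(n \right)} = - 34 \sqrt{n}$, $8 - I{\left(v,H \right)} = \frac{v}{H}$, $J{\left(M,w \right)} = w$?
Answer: $\frac{2479}{15} - \frac{24056 i \sqrt{24626}}{12313} \approx 165.27 - 306.59 i$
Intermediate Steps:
$I{\left(v,H \right)} = 8 - \frac{v}{H}$
$t = \frac{i \sqrt{24626}}{2}$ ($t = \frac{\sqrt{- 34 \sqrt{8 - \frac{4}{1}} - 24558}}{2} = \frac{\sqrt{- 34 \sqrt{8 - 4 \cdot 1} - 24558}}{2} = \frac{\sqrt{- 34 \sqrt{8 - 4} - 24558}}{2} = \frac{\sqrt{- 34 \sqrt{4} - 24558}}{2} = \frac{\sqrt{\left(-34\right) 2 - 24558}}{2} = \frac{\sqrt{-68 - 24558}}{2} = \frac{\sqrt{-24626}}{2} = \frac{i \sqrt{24626}}{2} \approx 78.463 i$)
$K = \frac{i \sqrt{24626}}{2} \approx 78.463 i$
$\frac{24056}{K} - \frac{32227}{J{\left(53,-195 \right)}} = \frac{24056}{\frac{1}{2} i \sqrt{24626}} - \frac{32227}{-195} = 24056 \left(- \frac{i \sqrt{24626}}{12313}\right) - - \frac{2479}{15} = - \frac{24056 i \sqrt{24626}}{12313} + \frac{2479}{15} = \frac{2479}{15} - \frac{24056 i \sqrt{24626}}{12313}$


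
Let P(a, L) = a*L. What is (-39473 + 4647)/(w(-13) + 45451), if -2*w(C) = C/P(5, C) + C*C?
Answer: -87065/113416 ≈ -0.76766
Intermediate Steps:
P(a, L) = L*a
w(C) = -⅒ - C²/2 (w(C) = -(C/((C*5)) + C*C)/2 = -(C/((5*C)) + C²)/2 = -(C*(1/(5*C)) + C²)/2 = -(⅕ + C²)/2 = -⅒ - C²/2)
(-39473 + 4647)/(w(-13) + 45451) = (-39473 + 4647)/((-⅒ - ½*(-13)²) + 45451) = -34826/((-⅒ - ½*169) + 45451) = -34826/((-⅒ - 169/2) + 45451) = -34826/(-423/5 + 45451) = -34826/226832/5 = -34826*5/226832 = -87065/113416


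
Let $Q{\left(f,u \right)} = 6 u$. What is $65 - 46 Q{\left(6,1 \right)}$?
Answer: $-211$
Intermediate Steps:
$65 - 46 Q{\left(6,1 \right)} = 65 - 46 \cdot 6 \cdot 1 = 65 - 276 = -211$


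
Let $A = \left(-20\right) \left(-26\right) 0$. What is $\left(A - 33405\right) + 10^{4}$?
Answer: $-23405$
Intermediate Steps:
$A = 0$ ($A = 520 \cdot 0 = 0$)
$\left(A - 33405\right) + 10^{4} = \left(0 - 33405\right) + 10^{4} = -33405 + 10000 = -23405$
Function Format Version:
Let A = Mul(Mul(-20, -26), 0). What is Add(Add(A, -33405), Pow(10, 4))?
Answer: -23405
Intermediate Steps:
A = 0 (A = Mul(520, 0) = 0)
Add(Add(A, -33405), Pow(10, 4)) = Add(Add(0, -33405), Pow(10, 4)) = Add(-33405, 10000) = -23405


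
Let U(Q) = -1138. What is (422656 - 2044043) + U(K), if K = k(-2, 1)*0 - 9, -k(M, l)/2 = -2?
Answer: -1622525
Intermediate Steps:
k(M, l) = 4 (k(M, l) = -2*(-2) = 4)
K = -9 (K = 4*0 - 9 = 0 - 9 = -9)
(422656 - 2044043) + U(K) = (422656 - 2044043) - 1138 = -1621387 - 1138 = -1622525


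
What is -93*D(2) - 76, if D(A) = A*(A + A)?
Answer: -820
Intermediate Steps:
D(A) = 2*A**2 (D(A) = A*(2*A) = 2*A**2)
-93*D(2) - 76 = -186*2**2 - 76 = -186*4 - 76 = -93*8 - 76 = -744 - 76 = -820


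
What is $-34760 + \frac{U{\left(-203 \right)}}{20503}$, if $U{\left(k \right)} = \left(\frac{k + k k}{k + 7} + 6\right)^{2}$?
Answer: $- \frac{139678024855}{4018588} \approx -34758.0$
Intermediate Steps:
$U{\left(k \right)} = \left(6 + \frac{k + k^{2}}{7 + k}\right)^{2}$ ($U{\left(k \right)} = \left(\frac{k + k^{2}}{7 + k} + 6\right)^{2} = \left(6 + \frac{k + k^{2}}{7 + k}\right)^{2}$)
$-34760 + \frac{U{\left(-203 \right)}}{20503} = -34760 + \frac{\frac{1}{\left(7 - 203\right)^{2}} \left(42 + \left(-203\right)^{2} + 7 \left(-203\right)\right)^{2}}{20503} = -34760 + \frac{\left(42 + 41209 - 1421\right)^{2}}{38416} \cdot \frac{1}{20503} = -34760 + \frac{39830^{2}}{38416} \cdot \frac{1}{20503} = -34760 + \frac{1}{38416} \cdot 1586428900 \cdot \frac{1}{20503} = -34760 + \frac{8094025}{196} \cdot \frac{1}{20503} = -34760 + \frac{8094025}{4018588} = - \frac{139678024855}{4018588}$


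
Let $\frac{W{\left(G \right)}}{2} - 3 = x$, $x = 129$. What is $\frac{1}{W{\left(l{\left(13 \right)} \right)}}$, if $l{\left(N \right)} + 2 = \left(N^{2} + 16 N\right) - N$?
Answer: $\frac{1}{264} \approx 0.0037879$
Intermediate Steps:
$l{\left(N \right)} = -2 + N^{2} + 15 N$ ($l{\left(N \right)} = -2 - \left(- N^{2} - 15 N\right) = -2 + \left(N^{2} + 15 N\right) = -2 + N^{2} + 15 N$)
$W{\left(G \right)} = 264$ ($W{\left(G \right)} = 6 + 2 \cdot 129 = 6 + 258 = 264$)
$\frac{1}{W{\left(l{\left(13 \right)} \right)}} = \frac{1}{264}$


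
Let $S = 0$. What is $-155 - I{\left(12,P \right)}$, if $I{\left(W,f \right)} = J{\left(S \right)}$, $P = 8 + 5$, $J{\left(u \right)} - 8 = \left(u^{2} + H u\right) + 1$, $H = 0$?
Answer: $-164$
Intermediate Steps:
$J{\left(u \right)} = 9 + u^{2}$ ($J{\left(u \right)} = 8 + \left(\left(u^{2} + 0 u\right) + 1\right) = 8 + \left(\left(u^{2} + 0\right) + 1\right) = 8 + \left(u^{2} + 1\right) = 8 + \left(1 + u^{2}\right) = 9 + u^{2}$)
$P = 13$
$I{\left(W,f \right)} = 9$ ($I{\left(W,f \right)} = 9 + 0^{2} = 9 + 0 = 9$)
$-155 - I{\left(12,P \right)} = -155 - 9 = -164$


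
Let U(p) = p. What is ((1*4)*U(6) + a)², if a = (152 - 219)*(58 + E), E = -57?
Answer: 1849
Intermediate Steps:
a = -67 (a = (152 - 219)*(58 - 57) = -67*1 = -67)
((1*4)*U(6) + a)² = ((1*4)*6 - 67)² = (4*6 - 67)² = (24 - 67)² = (-43)² = 1849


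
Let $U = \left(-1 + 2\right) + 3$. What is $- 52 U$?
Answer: $-208$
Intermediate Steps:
$U = 4$ ($U = 1 + 3 = 4$)
$- 52 U = \left(-52\right) 4 = -208$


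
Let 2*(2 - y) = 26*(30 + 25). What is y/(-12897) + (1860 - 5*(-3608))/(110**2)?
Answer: 2652776/1560537 ≈ 1.6999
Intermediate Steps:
y = -713 (y = 2 - 13*(30 + 25) = 2 - 13*55 = 2 - 1/2*1430 = 2 - 715 = -713)
y/(-12897) + (1860 - 5*(-3608))/(110**2) = -713/(-12897) + (1860 - 5*(-3608))/(110**2) = -713*(-1/12897) + (1860 - 1*(-18040))/12100 = 713/12897 + (1860 + 18040)*(1/12100) = 713/12897 + 19900*(1/12100) = 713/12897 + 199/121 = 2652776/1560537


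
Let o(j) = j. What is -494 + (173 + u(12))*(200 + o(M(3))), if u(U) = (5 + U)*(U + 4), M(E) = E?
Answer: 89841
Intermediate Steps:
u(U) = (4 + U)*(5 + U) (u(U) = (5 + U)*(4 + U) = (4 + U)*(5 + U))
-494 + (173 + u(12))*(200 + o(M(3))) = -494 + (173 + (20 + 12**2 + 9*12))*(200 + 3) = -494 + (173 + (20 + 144 + 108))*203 = -494 + (173 + 272)*203 = -494 + 445*203 = -494 + 90335 = 89841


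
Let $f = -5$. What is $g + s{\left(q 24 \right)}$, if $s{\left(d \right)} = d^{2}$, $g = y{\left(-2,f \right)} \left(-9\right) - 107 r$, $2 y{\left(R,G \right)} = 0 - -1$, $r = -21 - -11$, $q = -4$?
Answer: $\frac{20563}{2} \approx 10282.0$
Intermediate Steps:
$r = -10$ ($r = -21 + 11 = -10$)
$y{\left(R,G \right)} = \frac{1}{2}$ ($y{\left(R,G \right)} = \frac{0 - -1}{2} = \frac{0 + 1}{2} = \frac{1}{2} \cdot 1 = \frac{1}{2}$)
$g = \frac{2131}{2}$ ($g = \frac{1}{2} \left(-9\right) - -1070 = - \frac{9}{2} + 1070 = \frac{2131}{2} \approx 1065.5$)
$g + s{\left(q 24 \right)} = \frac{2131}{2} + \left(\left(-4\right) 24\right)^{2} = \frac{2131}{2} + \left(-96\right)^{2} = \frac{2131}{2} + 9216 = \frac{20563}{2}$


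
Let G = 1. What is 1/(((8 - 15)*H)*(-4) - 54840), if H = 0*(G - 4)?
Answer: -1/54840 ≈ -1.8235e-5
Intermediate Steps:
H = 0 (H = 0*(1 - 4) = 0*(-3) = 0)
1/(((8 - 15)*H)*(-4) - 54840) = 1/(((8 - 15)*0)*(-4) - 54840) = 1/(-7*0*(-4) - 54840) = 1/(0*(-4) - 54840) = 1/(0 - 54840) = 1/(-54840) = -1/54840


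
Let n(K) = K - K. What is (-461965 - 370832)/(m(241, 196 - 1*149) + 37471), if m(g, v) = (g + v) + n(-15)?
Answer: -832797/37759 ≈ -22.056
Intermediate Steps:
n(K) = 0
m(g, v) = g + v (m(g, v) = (g + v) + 0 = g + v)
(-461965 - 370832)/(m(241, 196 - 1*149) + 37471) = (-461965 - 370832)/((241 + (196 - 1*149)) + 37471) = -832797/((241 + (196 - 149)) + 37471) = -832797/((241 + 47) + 37471) = -832797/(288 + 37471) = -832797/37759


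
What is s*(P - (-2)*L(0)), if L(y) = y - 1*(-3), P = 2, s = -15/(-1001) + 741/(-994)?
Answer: -415332/71071 ≈ -5.8439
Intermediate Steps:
s = -103833/142142 (s = -15*(-1/1001) + 741*(-1/994) = 15/1001 - 741/994 = -103833/142142 ≈ -0.73049)
L(y) = 3 + y (L(y) = y + 3 = 3 + y)
s*(P - (-2)*L(0)) = -103833*(2 - (-2)*(3 + 0))/142142 = -103833*(2 - (-2)*3)/142142 = -103833*(2 - 1*(-6))/142142 = -103833*(2 + 6)/142142 = -103833/142142*8 = -415332/71071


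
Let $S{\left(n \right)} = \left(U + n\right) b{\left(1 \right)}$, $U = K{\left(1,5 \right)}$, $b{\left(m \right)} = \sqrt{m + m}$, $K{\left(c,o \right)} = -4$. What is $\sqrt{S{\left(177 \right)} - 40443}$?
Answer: $\sqrt{-40443 + 173 \sqrt{2}} \approx 200.5 i$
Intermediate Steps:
$b{\left(m \right)} = \sqrt{2} \sqrt{m}$ ($b{\left(m \right)} = \sqrt{2 m} = \sqrt{2} \sqrt{m}$)
$U = -4$
$S{\left(n \right)} = \sqrt{2} \left(-4 + n\right)$ ($S{\left(n \right)} = \left(-4 + n\right) \sqrt{2} \sqrt{1} = \left(-4 + n\right) \sqrt{2} \cdot 1 = \left(-4 + n\right) \sqrt{2} = \sqrt{2} \left(-4 + n\right)$)
$\sqrt{S{\left(177 \right)} - 40443} = \sqrt{\sqrt{2} \left(-4 + 177\right) - 40443} = \sqrt{\sqrt{2} \cdot 173 - 40443} = \sqrt{173 \sqrt{2} - 40443} = \sqrt{-40443 + 173 \sqrt{2}}$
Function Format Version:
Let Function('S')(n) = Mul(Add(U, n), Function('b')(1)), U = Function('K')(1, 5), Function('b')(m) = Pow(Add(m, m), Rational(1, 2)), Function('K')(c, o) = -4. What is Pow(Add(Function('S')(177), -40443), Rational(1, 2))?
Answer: Pow(Add(-40443, Mul(173, Pow(2, Rational(1, 2)))), Rational(1, 2)) ≈ Mul(200.50, I)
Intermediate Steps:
Function('b')(m) = Mul(Pow(2, Rational(1, 2)), Pow(m, Rational(1, 2))) (Function('b')(m) = Pow(Mul(2, m), Rational(1, 2)) = Mul(Pow(2, Rational(1, 2)), Pow(m, Rational(1, 2))))
U = -4
Function('S')(n) = Mul(Pow(2, Rational(1, 2)), Add(-4, n)) (Function('S')(n) = Mul(Add(-4, n), Mul(Pow(2, Rational(1, 2)), Pow(1, Rational(1, 2)))) = Mul(Add(-4, n), Mul(Pow(2, Rational(1, 2)), 1)) = Mul(Add(-4, n), Pow(2, Rational(1, 2))) = Mul(Pow(2, Rational(1, 2)), Add(-4, n)))
Pow(Add(Function('S')(177), -40443), Rational(1, 2)) = Pow(Add(Mul(Pow(2, Rational(1, 2)), Add(-4, 177)), -40443), Rational(1, 2)) = Pow(Add(Mul(Pow(2, Rational(1, 2)), 173), -40443), Rational(1, 2)) = Pow(Add(Mul(173, Pow(2, Rational(1, 2))), -40443), Rational(1, 2)) = Pow(Add(-40443, Mul(173, Pow(2, Rational(1, 2)))), Rational(1, 2))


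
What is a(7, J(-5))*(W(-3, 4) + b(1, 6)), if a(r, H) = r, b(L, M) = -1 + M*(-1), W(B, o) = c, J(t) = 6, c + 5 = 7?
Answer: -35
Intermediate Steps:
c = 2 (c = -5 + 7 = 2)
W(B, o) = 2
b(L, M) = -1 - M
a(7, J(-5))*(W(-3, 4) + b(1, 6)) = 7*(2 + (-1 - 1*6)) = 7*(2 + (-1 - 6)) = 7*(2 - 7) = 7*(-5) = -35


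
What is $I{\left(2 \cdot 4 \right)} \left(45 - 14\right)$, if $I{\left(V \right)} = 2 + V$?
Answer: $310$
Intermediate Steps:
$I{\left(2 \cdot 4 \right)} \left(45 - 14\right) = \left(2 + 2 \cdot 4\right) \left(45 - 14\right) = \left(2 + 8\right) 31 = 10 \cdot 31 = 310$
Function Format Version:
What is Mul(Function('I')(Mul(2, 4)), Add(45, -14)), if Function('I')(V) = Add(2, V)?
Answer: 310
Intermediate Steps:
Mul(Function('I')(Mul(2, 4)), Add(45, -14)) = Mul(Add(2, Mul(2, 4)), Add(45, -14)) = Mul(Add(2, 8), 31) = Mul(10, 31) = 310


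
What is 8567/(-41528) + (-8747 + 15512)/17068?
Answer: 33678841/177199976 ≈ 0.19006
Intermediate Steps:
8567/(-41528) + (-8747 + 15512)/17068 = 8567*(-1/41528) + 6765*(1/17068) = -8567/41528 + 6765/17068 = 33678841/177199976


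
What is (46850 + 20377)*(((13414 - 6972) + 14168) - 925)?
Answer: 1323363495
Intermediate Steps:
(46850 + 20377)*(((13414 - 6972) + 14168) - 925) = 67227*((6442 + 14168) - 925) = 67227*(20610 - 925) = 67227*19685 = 1323363495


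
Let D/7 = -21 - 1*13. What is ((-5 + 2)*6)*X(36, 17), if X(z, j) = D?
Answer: 4284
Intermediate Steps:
D = -238 (D = 7*(-21 - 1*13) = 7*(-21 - 13) = 7*(-34) = -238)
X(z, j) = -238
((-5 + 2)*6)*X(36, 17) = ((-5 + 2)*6)*(-238) = -3*6*(-238) = -18*(-238) = 4284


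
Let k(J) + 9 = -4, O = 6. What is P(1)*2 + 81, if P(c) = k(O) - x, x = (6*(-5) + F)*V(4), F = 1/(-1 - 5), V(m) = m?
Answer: 889/3 ≈ 296.33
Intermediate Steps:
F = -1/6 (F = 1/(-6) = -1/6 ≈ -0.16667)
k(J) = -13 (k(J) = -9 - 4 = -13)
x = -362/3 (x = (6*(-5) - 1/6)*4 = (-30 - 1/6)*4 = -181/6*4 = -362/3 ≈ -120.67)
P(c) = 323/3 (P(c) = -13 - 1*(-362/3) = -13 + 362/3 = 323/3)
P(1)*2 + 81 = (323/3)*2 + 81 = 646/3 + 81 = 889/3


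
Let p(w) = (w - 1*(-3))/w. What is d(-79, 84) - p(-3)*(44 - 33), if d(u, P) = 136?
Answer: 136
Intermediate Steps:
p(w) = (3 + w)/w (p(w) = (w + 3)/w = (3 + w)/w)
d(-79, 84) - p(-3)*(44 - 33) = 136 - (3 - 3)/(-3)*(44 - 33) = 136 - (-⅓*0)*11 = 136 - 0*11 = 136 - 1*0 = 136 + 0 = 136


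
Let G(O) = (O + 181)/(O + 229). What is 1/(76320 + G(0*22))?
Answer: 229/17477461 ≈ 1.3103e-5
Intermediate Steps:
G(O) = (181 + O)/(229 + O)
1/(76320 + G(0*22)) = 1/(76320 + (181 + 0*22)/(229 + 0*22)) = 1/(76320 + (181 + 0)/(229 + 0)) = 1/(76320 + 181/229) = 1/(17477461/229) = 229/17477461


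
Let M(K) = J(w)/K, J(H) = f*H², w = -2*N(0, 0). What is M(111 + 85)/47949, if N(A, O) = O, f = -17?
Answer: 0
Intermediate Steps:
w = 0 (w = -2*0 = 0)
J(H) = -17*H²
M(K) = 0 (M(K) = (-17*0²)/K = (-17*0)/K = 0/K = 0)
M(111 + 85)/47949 = 0/47949 = 0*(1/47949) = 0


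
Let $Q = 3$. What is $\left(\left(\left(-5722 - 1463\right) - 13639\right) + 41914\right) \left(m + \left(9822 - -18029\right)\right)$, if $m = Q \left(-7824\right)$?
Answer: $92353110$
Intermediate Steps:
$m = -23472$ ($m = 3 \left(-7824\right) = -23472$)
$\left(\left(\left(-5722 - 1463\right) - 13639\right) + 41914\right) \left(m + \left(9822 - -18029\right)\right) = \left(\left(\left(-5722 - 1463\right) - 13639\right) + 41914\right) \left(-23472 + \left(9822 - -18029\right)\right) = \left(\left(-7185 - 13639\right) + 41914\right) \left(-23472 + \left(9822 + 18029\right)\right) = \left(-20824 + 41914\right) \left(-23472 + 27851\right) = 21090 \cdot 4379 = 92353110$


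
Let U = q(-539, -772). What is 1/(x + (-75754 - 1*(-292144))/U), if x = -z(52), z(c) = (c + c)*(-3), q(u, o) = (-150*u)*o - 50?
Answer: 6241625/1947365361 ≈ 0.0032052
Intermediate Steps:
q(u, o) = -50 - 150*o*u (q(u, o) = -150*o*u - 50 = -50 - 150*o*u)
z(c) = -6*c (z(c) = (2*c)*(-3) = -6*c)
U = -62416250 (U = -50 - 150*(-772)*(-539) = -50 - 62416200 = -62416250)
x = 312 (x = -(-6)*52 = -1*(-312) = 312)
1/(x + (-75754 - 1*(-292144))/U) = 1/(312 + (-75754 - 1*(-292144))/(-62416250)) = 1/(312 + (-75754 + 292144)*(-1/62416250)) = 1/(312 + 216390*(-1/62416250)) = 1/(312 - 21639/6241625) = 1/(1947365361/6241625) = 6241625/1947365361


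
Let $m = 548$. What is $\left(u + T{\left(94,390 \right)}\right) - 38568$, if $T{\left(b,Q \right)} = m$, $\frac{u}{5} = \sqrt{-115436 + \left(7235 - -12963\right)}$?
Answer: $-38020 + 15 i \sqrt{10582} \approx -38020.0 + 1543.0 i$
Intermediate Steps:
$u = 15 i \sqrt{10582}$ ($u = 5 \sqrt{-115436 + \left(7235 - -12963\right)} = 5 \sqrt{-115436 + \left(7235 + 12963\right)} = 5 \sqrt{-115436 + 20198} = 5 \sqrt{-95238} = 5 \cdot 3 i \sqrt{10582} = 15 i \sqrt{10582} \approx 1543.0 i$)
$T{\left(b,Q \right)} = 548$
$\left(u + T{\left(94,390 \right)}\right) - 38568 = \left(15 i \sqrt{10582} + 548\right) - 38568 = \left(548 + 15 i \sqrt{10582}\right) - 38568 = -38020 + 15 i \sqrt{10582}$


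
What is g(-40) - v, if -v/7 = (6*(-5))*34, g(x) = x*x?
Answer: -5540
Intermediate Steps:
g(x) = x²
v = 7140 (v = -7*6*(-5)*34 = -(-210)*34 = -7*(-1020) = 7140)
g(-40) - v = (-40)² - 1*7140 = 1600 - 7140 = -5540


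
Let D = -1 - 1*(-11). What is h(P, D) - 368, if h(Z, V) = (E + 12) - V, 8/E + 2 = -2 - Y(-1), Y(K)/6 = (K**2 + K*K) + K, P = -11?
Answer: -1834/5 ≈ -366.80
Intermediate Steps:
Y(K) = 6*K + 12*K**2 (Y(K) = 6*((K**2 + K*K) + K) = 6*((K**2 + K**2) + K) = 6*(2*K**2 + K) = 6*(K + 2*K**2) = 6*K + 12*K**2)
D = 10 (D = -1 + 11 = 10)
E = -4/5 (E = 8/(-2 + (-2 - 6*(-1)*(1 + 2*(-1)))) = 8/(-2 + (-2 - 6*(-1)*(1 - 2))) = 8/(-2 + (-2 - 6*(-1)*(-1))) = 8/(-2 + (-2 - 1*6)) = 8/(-2 + (-2 - 6)) = 8/(-2 - 8) = 8/(-10) = 8*(-1/10) = -4/5 ≈ -0.80000)
h(Z, V) = 56/5 - V (h(Z, V) = (-4/5 + 12) - V = 56/5 - V)
h(P, D) - 368 = (56/5 - 1*10) - 368 = (56/5 - 10) - 368 = 6/5 - 368 = -1834/5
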